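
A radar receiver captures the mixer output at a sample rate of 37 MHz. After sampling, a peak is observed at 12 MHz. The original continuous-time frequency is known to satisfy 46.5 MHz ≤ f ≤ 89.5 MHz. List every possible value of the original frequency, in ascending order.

Frequencies that alias to 12 MHz are k·fs ± 12 MHz for integer k ≥ 0.
k=0: 12 MHz.
k=1: 25 MHz, 49 MHz.
k=2: 62 MHz, 86 MHz.
k=3: 99 MHz, 123 MHz.
Within [46.5 MHz, 89.5 MHz]: 49 MHz, 62 MHz, 86 MHz.

49 MHz, 62 MHz, 86 MHz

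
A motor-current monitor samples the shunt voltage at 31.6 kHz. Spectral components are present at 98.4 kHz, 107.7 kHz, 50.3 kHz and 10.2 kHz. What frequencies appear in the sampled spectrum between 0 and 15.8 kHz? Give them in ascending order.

fs/2 = 15.8 kHz.
98.4 kHz mod fs = 3.6 kHz.
3.6 kHz ≤ fs/2 = 15.8 kHz, appears at 3.6 kHz.
107.7 kHz mod fs = 12.9 kHz.
12.9 kHz ≤ fs/2 = 15.8 kHz, appears at 12.9 kHz.
50.3 kHz mod fs = 18.7 kHz.
18.7 kHz > fs/2 = 15.8 kHz, folds to fs − 18.7 kHz = 12.9 kHz.
10.2 kHz ≤ fs/2 = 15.8 kHz, passes unchanged.
Distinct values: {3.6 kHz, 10.2 kHz, 12.9 kHz}.

3.6 kHz, 10.2 kHz, 12.9 kHz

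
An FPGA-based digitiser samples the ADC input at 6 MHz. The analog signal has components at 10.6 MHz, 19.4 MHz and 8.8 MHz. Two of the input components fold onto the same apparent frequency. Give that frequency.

fs/2 = 3 MHz.
10.6 MHz mod fs = 4.6 MHz.
4.6 MHz > fs/2 = 3 MHz, folds to fs − 4.6 MHz = 1.4 MHz.
19.4 MHz mod fs = 1.4 MHz.
1.4 MHz ≤ fs/2 = 3 MHz, appears at 1.4 MHz.
8.8 MHz mod fs = 2.8 MHz.
2.8 MHz ≤ fs/2 = 3 MHz, appears at 2.8 MHz.
10.6 MHz and 19.4 MHz both map to 1.4 MHz.

1.4 MHz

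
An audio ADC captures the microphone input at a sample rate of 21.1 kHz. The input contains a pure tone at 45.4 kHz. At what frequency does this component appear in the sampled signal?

45.4 kHz mod fs = 3.2 kHz.
3.2 kHz ≤ fs/2 = 10.55 kHz, appears at 3.2 kHz.

3.2 kHz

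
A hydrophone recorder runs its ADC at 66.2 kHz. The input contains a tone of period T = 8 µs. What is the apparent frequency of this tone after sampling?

T = 8 µs → f = 1/T = 125 kHz.
125 kHz mod fs = 58.8 kHz.
58.8 kHz > fs/2 = 33.1 kHz, folds to fs − 58.8 kHz = 7.4 kHz.

7.4 kHz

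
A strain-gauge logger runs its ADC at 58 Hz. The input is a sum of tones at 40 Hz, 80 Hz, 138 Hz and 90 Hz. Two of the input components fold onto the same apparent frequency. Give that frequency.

fs/2 = 29 Hz.
40 Hz > fs/2 = 29 Hz, folds to fs − 40 Hz = 18 Hz.
80 Hz mod fs = 22 Hz.
22 Hz ≤ fs/2 = 29 Hz, appears at 22 Hz.
138 Hz mod fs = 22 Hz.
22 Hz ≤ fs/2 = 29 Hz, appears at 22 Hz.
90 Hz mod fs = 32 Hz.
32 Hz > fs/2 = 29 Hz, folds to fs − 32 Hz = 26 Hz.
80 Hz and 138 Hz both map to 22 Hz.

22 Hz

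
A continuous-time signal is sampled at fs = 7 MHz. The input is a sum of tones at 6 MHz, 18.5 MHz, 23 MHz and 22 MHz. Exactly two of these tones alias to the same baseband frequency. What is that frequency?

1 MHz

fs/2 = 3.5 MHz.
6 MHz > fs/2 = 3.5 MHz, folds to fs − 6 MHz = 1 MHz.
18.5 MHz mod fs = 4.5 MHz.
4.5 MHz > fs/2 = 3.5 MHz, folds to fs − 4.5 MHz = 2.5 MHz.
23 MHz mod fs = 2 MHz.
2 MHz ≤ fs/2 = 3.5 MHz, appears at 2 MHz.
22 MHz mod fs = 1 MHz.
1 MHz ≤ fs/2 = 3.5 MHz, appears at 1 MHz.
6 MHz and 22 MHz both map to 1 MHz.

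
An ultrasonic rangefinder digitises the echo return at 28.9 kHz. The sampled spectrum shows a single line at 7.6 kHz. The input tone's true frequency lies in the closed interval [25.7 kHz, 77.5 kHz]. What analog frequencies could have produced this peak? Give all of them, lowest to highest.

Frequencies that alias to 7.6 kHz are k·fs ± 7.6 kHz for integer k ≥ 0.
k=0: 7.6 kHz.
k=1: 21.3 kHz, 36.5 kHz.
k=2: 50.2 kHz, 65.4 kHz.
k=3: 79.1 kHz, 94.3 kHz.
Within [25.7 kHz, 77.5 kHz]: 36.5 kHz, 50.2 kHz, 65.4 kHz.

36.5 kHz, 50.2 kHz, 65.4 kHz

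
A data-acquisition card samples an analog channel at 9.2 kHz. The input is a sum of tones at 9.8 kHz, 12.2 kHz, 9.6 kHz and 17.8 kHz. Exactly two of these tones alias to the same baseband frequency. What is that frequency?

fs/2 = 4.6 kHz.
9.8 kHz mod fs = 0.6 kHz.
0.6 kHz ≤ fs/2 = 4.6 kHz, appears at 0.6 kHz.
12.2 kHz mod fs = 3 kHz.
3 kHz ≤ fs/2 = 4.6 kHz, appears at 3 kHz.
9.6 kHz mod fs = 0.4 kHz.
0.4 kHz ≤ fs/2 = 4.6 kHz, appears at 0.4 kHz.
17.8 kHz mod fs = 8.6 kHz.
8.6 kHz > fs/2 = 4.6 kHz, folds to fs − 8.6 kHz = 0.6 kHz.
9.8 kHz and 17.8 kHz both map to 0.6 kHz.

0.6 kHz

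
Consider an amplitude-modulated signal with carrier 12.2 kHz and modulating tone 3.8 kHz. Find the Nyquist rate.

AM sidebands sit at fc ± fm = 8.4 kHz and 16 kHz.
Highest-frequency component: 16 kHz.
Nyquist rate = 2 × 16 kHz = 32 kHz.

32 kHz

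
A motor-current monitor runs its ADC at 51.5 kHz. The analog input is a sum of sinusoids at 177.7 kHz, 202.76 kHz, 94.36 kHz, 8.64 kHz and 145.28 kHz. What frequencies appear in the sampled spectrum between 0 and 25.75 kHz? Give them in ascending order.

3.24 kHz, 8.64 kHz, 9.22 kHz, 23.2 kHz

fs/2 = 25.75 kHz.
177.7 kHz mod fs = 23.2 kHz.
23.2 kHz ≤ fs/2 = 25.75 kHz, appears at 23.2 kHz.
202.76 kHz mod fs = 48.26 kHz.
48.26 kHz > fs/2 = 25.75 kHz, folds to fs − 48.26 kHz = 3.24 kHz.
94.36 kHz mod fs = 42.86 kHz.
42.86 kHz > fs/2 = 25.75 kHz, folds to fs − 42.86 kHz = 8.64 kHz.
8.64 kHz ≤ fs/2 = 25.75 kHz, passes unchanged.
145.28 kHz mod fs = 42.28 kHz.
42.28 kHz > fs/2 = 25.75 kHz, folds to fs − 42.28 kHz = 9.22 kHz.
Distinct values: {3.24 kHz, 8.64 kHz, 9.22 kHz, 23.2 kHz}.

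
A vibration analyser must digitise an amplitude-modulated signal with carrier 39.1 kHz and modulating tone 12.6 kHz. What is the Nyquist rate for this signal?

103.4 kHz

AM sidebands sit at fc ± fm = 26.5 kHz and 51.7 kHz.
Highest-frequency component: 51.7 kHz.
Nyquist rate = 2 × 51.7 kHz = 103.4 kHz.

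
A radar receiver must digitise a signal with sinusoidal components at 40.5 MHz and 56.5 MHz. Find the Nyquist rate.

Highest-frequency component: 56.5 MHz.
Nyquist rate = 2 × 56.5 MHz = 113 MHz.

113 MHz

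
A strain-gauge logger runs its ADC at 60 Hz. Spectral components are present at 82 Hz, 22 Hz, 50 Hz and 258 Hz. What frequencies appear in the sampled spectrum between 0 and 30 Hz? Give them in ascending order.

fs/2 = 30 Hz.
82 Hz mod fs = 22 Hz.
22 Hz ≤ fs/2 = 30 Hz, appears at 22 Hz.
22 Hz ≤ fs/2 = 30 Hz, passes unchanged.
50 Hz > fs/2 = 30 Hz, folds to fs − 50 Hz = 10 Hz.
258 Hz mod fs = 18 Hz.
18 Hz ≤ fs/2 = 30 Hz, appears at 18 Hz.
Distinct values: {10 Hz, 18 Hz, 22 Hz}.

10 Hz, 18 Hz, 22 Hz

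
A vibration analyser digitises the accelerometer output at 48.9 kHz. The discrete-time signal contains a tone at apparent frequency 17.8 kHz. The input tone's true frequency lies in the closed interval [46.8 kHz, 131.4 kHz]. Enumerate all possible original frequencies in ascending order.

Frequencies that alias to 17.8 kHz are k·fs ± 17.8 kHz for integer k ≥ 0.
k=0: 17.8 kHz.
k=1: 31.1 kHz, 66.7 kHz.
k=2: 80 kHz, 115.6 kHz.
k=3: 128.9 kHz, 164.5 kHz.
k=4: 177.8 kHz, 213.4 kHz.
Within [46.8 kHz, 131.4 kHz]: 66.7 kHz, 80 kHz, 115.6 kHz, 128.9 kHz.

66.7 kHz, 80 kHz, 115.6 kHz, 128.9 kHz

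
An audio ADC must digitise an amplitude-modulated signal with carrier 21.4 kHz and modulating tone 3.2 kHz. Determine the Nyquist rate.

AM sidebands sit at fc ± fm = 18.2 kHz and 24.6 kHz.
Highest-frequency component: 24.6 kHz.
Nyquist rate = 2 × 24.6 kHz = 49.2 kHz.

49.2 kHz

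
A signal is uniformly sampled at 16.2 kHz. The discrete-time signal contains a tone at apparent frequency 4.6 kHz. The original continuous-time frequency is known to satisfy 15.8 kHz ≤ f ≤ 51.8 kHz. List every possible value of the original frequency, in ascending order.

20.8 kHz, 27.8 kHz, 37 kHz, 44 kHz

Frequencies that alias to 4.6 kHz are k·fs ± 4.6 kHz for integer k ≥ 0.
k=0: 4.6 kHz.
k=1: 11.6 kHz, 20.8 kHz.
k=2: 27.8 kHz, 37 kHz.
k=3: 44 kHz, 53.2 kHz.
k=4: 60.2 kHz, 69.4 kHz.
Within [15.8 kHz, 51.8 kHz]: 20.8 kHz, 27.8 kHz, 37 kHz, 44 kHz.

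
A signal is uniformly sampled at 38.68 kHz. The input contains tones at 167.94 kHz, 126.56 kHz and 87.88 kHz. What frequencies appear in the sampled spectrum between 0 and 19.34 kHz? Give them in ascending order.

fs/2 = 19.34 kHz.
167.94 kHz mod fs = 13.22 kHz.
13.22 kHz ≤ fs/2 = 19.34 kHz, appears at 13.22 kHz.
126.56 kHz mod fs = 10.52 kHz.
10.52 kHz ≤ fs/2 = 19.34 kHz, appears at 10.52 kHz.
87.88 kHz mod fs = 10.52 kHz.
10.52 kHz ≤ fs/2 = 19.34 kHz, appears at 10.52 kHz.
Distinct values: {10.52 kHz, 13.22 kHz}.

10.52 kHz, 13.22 kHz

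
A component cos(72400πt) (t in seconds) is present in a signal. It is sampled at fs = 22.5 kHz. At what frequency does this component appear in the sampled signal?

ω = 72400π rad/s → f = ω/(2π) = 36200 Hz = 36.2 kHz.
36.2 kHz mod fs = 13.7 kHz.
13.7 kHz > fs/2 = 11.25 kHz, folds to fs − 13.7 kHz = 8.8 kHz.

8.8 kHz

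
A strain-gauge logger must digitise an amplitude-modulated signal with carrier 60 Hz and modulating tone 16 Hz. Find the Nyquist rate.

152 Hz

AM sidebands sit at fc ± fm = 44 Hz and 76 Hz.
Highest-frequency component: 76 Hz.
Nyquist rate = 2 × 76 Hz = 152 Hz.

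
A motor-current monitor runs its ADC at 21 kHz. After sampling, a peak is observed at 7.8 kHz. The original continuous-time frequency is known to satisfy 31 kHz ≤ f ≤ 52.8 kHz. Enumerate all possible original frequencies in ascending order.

34.2 kHz, 49.8 kHz

Frequencies that alias to 7.8 kHz are k·fs ± 7.8 kHz for integer k ≥ 0.
k=0: 7.8 kHz.
k=1: 13.2 kHz, 28.8 kHz.
k=2: 34.2 kHz, 49.8 kHz.
k=3: 55.2 kHz, 70.8 kHz.
Within [31 kHz, 52.8 kHz]: 34.2 kHz, 49.8 kHz.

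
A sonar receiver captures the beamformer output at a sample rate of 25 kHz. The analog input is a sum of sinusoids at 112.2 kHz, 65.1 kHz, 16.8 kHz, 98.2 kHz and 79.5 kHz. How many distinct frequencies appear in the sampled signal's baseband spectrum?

5

fs/2 = 12.5 kHz.
112.2 kHz mod fs = 12.2 kHz.
12.2 kHz ≤ fs/2 = 12.5 kHz, appears at 12.2 kHz.
65.1 kHz mod fs = 15.1 kHz.
15.1 kHz > fs/2 = 12.5 kHz, folds to fs − 15.1 kHz = 9.9 kHz.
16.8 kHz > fs/2 = 12.5 kHz, folds to fs − 16.8 kHz = 8.2 kHz.
98.2 kHz mod fs = 23.2 kHz.
23.2 kHz > fs/2 = 12.5 kHz, folds to fs − 23.2 kHz = 1.8 kHz.
79.5 kHz mod fs = 4.5 kHz.
4.5 kHz ≤ fs/2 = 12.5 kHz, appears at 4.5 kHz.
Distinct values: {1.8 kHz, 4.5 kHz, 8.2 kHz, 9.9 kHz, 12.2 kHz} → 5.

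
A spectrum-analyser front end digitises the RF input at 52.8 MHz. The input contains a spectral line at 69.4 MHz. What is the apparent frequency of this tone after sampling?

16.6 MHz

69.4 MHz mod fs = 16.6 MHz.
16.6 MHz ≤ fs/2 = 26.4 MHz, appears at 16.6 MHz.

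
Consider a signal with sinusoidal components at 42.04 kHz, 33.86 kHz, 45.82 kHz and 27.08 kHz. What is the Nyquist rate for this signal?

Highest-frequency component: 45.82 kHz.
Nyquist rate = 2 × 45.82 kHz = 91.64 kHz.

91.64 kHz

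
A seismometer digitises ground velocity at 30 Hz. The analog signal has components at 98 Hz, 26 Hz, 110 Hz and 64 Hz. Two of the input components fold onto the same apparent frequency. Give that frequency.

fs/2 = 15 Hz.
98 Hz mod fs = 8 Hz.
8 Hz ≤ fs/2 = 15 Hz, appears at 8 Hz.
26 Hz > fs/2 = 15 Hz, folds to fs − 26 Hz = 4 Hz.
110 Hz mod fs = 20 Hz.
20 Hz > fs/2 = 15 Hz, folds to fs − 20 Hz = 10 Hz.
64 Hz mod fs = 4 Hz.
4 Hz ≤ fs/2 = 15 Hz, appears at 4 Hz.
26 Hz and 64 Hz both map to 4 Hz.

4 Hz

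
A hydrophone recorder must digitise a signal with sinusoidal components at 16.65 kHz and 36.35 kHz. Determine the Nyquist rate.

72.7 kHz

Highest-frequency component: 36.35 kHz.
Nyquist rate = 2 × 36.35 kHz = 72.7 kHz.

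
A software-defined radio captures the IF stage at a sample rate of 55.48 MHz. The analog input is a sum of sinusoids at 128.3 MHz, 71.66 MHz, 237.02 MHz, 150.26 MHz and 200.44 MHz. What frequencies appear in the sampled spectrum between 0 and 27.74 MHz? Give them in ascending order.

15.1 MHz, 16.18 MHz, 17.34 MHz, 21.48 MHz

fs/2 = 27.74 MHz.
128.3 MHz mod fs = 17.34 MHz.
17.34 MHz ≤ fs/2 = 27.74 MHz, appears at 17.34 MHz.
71.66 MHz mod fs = 16.18 MHz.
16.18 MHz ≤ fs/2 = 27.74 MHz, appears at 16.18 MHz.
237.02 MHz mod fs = 15.1 MHz.
15.1 MHz ≤ fs/2 = 27.74 MHz, appears at 15.1 MHz.
150.26 MHz mod fs = 39.3 MHz.
39.3 MHz > fs/2 = 27.74 MHz, folds to fs − 39.3 MHz = 16.18 MHz.
200.44 MHz mod fs = 34 MHz.
34 MHz > fs/2 = 27.74 MHz, folds to fs − 34 MHz = 21.48 MHz.
Distinct values: {15.1 MHz, 16.18 MHz, 17.34 MHz, 21.48 MHz}.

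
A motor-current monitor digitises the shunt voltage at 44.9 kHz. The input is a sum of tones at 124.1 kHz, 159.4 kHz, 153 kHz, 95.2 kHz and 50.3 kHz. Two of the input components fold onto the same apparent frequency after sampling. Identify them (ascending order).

50.3 kHz, 95.2 kHz

fs/2 = 22.45 kHz.
124.1 kHz mod fs = 34.3 kHz.
34.3 kHz > fs/2 = 22.45 kHz, folds to fs − 34.3 kHz = 10.6 kHz.
159.4 kHz mod fs = 24.7 kHz.
24.7 kHz > fs/2 = 22.45 kHz, folds to fs − 24.7 kHz = 20.2 kHz.
153 kHz mod fs = 18.3 kHz.
18.3 kHz ≤ fs/2 = 22.45 kHz, appears at 18.3 kHz.
95.2 kHz mod fs = 5.4 kHz.
5.4 kHz ≤ fs/2 = 22.45 kHz, appears at 5.4 kHz.
50.3 kHz mod fs = 5.4 kHz.
5.4 kHz ≤ fs/2 = 22.45 kHz, appears at 5.4 kHz.
50.3 kHz and 95.2 kHz both map to 5.4 kHz.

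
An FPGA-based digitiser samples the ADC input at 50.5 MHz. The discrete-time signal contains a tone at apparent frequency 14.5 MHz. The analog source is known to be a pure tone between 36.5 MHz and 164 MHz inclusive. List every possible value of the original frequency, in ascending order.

Frequencies that alias to 14.5 MHz are k·fs ± 14.5 MHz for integer k ≥ 0.
k=0: 14.5 MHz.
k=1: 36 MHz, 65 MHz.
k=2: 86.5 MHz, 115.5 MHz.
k=3: 137 MHz, 166 MHz.
k=4: 187.5 MHz, 216.5 MHz.
Within [36.5 MHz, 164 MHz]: 65 MHz, 86.5 MHz, 115.5 MHz, 137 MHz.

65 MHz, 86.5 MHz, 115.5 MHz, 137 MHz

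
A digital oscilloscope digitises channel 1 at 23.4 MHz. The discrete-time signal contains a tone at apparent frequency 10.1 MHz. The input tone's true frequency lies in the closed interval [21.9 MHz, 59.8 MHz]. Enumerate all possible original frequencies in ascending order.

Frequencies that alias to 10.1 MHz are k·fs ± 10.1 MHz for integer k ≥ 0.
k=0: 10.1 MHz.
k=1: 13.3 MHz, 33.5 MHz.
k=2: 36.7 MHz, 56.9 MHz.
k=3: 60.1 MHz, 80.3 MHz.
Within [21.9 MHz, 59.8 MHz]: 33.5 MHz, 36.7 MHz, 56.9 MHz.

33.5 MHz, 36.7 MHz, 56.9 MHz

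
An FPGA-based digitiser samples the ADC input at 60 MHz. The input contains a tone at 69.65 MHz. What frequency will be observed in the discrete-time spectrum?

9.65 MHz

69.65 MHz mod fs = 9.65 MHz.
9.65 MHz ≤ fs/2 = 30 MHz, appears at 9.65 MHz.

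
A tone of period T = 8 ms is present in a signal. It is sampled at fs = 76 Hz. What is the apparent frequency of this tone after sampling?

27 Hz

T = 8 ms → f = 1/T = 125 Hz.
125 Hz mod fs = 49 Hz.
49 Hz > fs/2 = 38 Hz, folds to fs − 49 Hz = 27 Hz.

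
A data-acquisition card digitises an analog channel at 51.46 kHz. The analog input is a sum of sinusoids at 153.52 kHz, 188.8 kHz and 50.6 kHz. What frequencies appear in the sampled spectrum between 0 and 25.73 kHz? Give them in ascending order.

0.86 kHz, 17.04 kHz

fs/2 = 25.73 kHz.
153.52 kHz mod fs = 50.6 kHz.
50.6 kHz > fs/2 = 25.73 kHz, folds to fs − 50.6 kHz = 0.86 kHz.
188.8 kHz mod fs = 34.42 kHz.
34.42 kHz > fs/2 = 25.73 kHz, folds to fs − 34.42 kHz = 17.04 kHz.
50.6 kHz > fs/2 = 25.73 kHz, folds to fs − 50.6 kHz = 0.86 kHz.
Distinct values: {0.86 kHz, 17.04 kHz}.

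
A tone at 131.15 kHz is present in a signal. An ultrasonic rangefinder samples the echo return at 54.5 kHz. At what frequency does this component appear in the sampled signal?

131.15 kHz mod fs = 22.15 kHz.
22.15 kHz ≤ fs/2 = 27.25 kHz, appears at 22.15 kHz.

22.15 kHz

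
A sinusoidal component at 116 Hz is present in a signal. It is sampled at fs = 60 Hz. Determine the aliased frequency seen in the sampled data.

116 Hz mod fs = 56 Hz.
56 Hz > fs/2 = 30 Hz, folds to fs − 56 Hz = 4 Hz.

4 Hz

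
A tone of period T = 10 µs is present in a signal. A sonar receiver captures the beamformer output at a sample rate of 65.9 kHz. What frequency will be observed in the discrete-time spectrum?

31.8 kHz

T = 10 µs → f = 1/T = 100 kHz.
100 kHz mod fs = 34.1 kHz.
34.1 kHz > fs/2 = 32.95 kHz, folds to fs − 34.1 kHz = 31.8 kHz.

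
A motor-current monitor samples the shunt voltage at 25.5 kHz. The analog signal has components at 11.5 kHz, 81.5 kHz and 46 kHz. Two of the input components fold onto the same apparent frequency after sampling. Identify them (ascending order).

46 kHz, 81.5 kHz

fs/2 = 12.75 kHz.
11.5 kHz ≤ fs/2 = 12.75 kHz, passes unchanged.
81.5 kHz mod fs = 5 kHz.
5 kHz ≤ fs/2 = 12.75 kHz, appears at 5 kHz.
46 kHz mod fs = 20.5 kHz.
20.5 kHz > fs/2 = 12.75 kHz, folds to fs − 20.5 kHz = 5 kHz.
46 kHz and 81.5 kHz both map to 5 kHz.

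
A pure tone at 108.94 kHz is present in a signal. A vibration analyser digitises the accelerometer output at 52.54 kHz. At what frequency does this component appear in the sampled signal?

3.86 kHz

108.94 kHz mod fs = 3.86 kHz.
3.86 kHz ≤ fs/2 = 26.27 kHz, appears at 3.86 kHz.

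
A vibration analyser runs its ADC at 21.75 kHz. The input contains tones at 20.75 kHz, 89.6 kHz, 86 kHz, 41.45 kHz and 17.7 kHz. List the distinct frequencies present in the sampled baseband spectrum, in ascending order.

fs/2 = 10.875 kHz.
20.75 kHz > fs/2 = 10.875 kHz, folds to fs − 20.75 kHz = 1 kHz.
89.6 kHz mod fs = 2.6 kHz.
2.6 kHz ≤ fs/2 = 10.875 kHz, appears at 2.6 kHz.
86 kHz mod fs = 20.75 kHz.
20.75 kHz > fs/2 = 10.875 kHz, folds to fs − 20.75 kHz = 1 kHz.
41.45 kHz mod fs = 19.7 kHz.
19.7 kHz > fs/2 = 10.875 kHz, folds to fs − 19.7 kHz = 2.05 kHz.
17.7 kHz > fs/2 = 10.875 kHz, folds to fs − 17.7 kHz = 4.05 kHz.
Distinct values: {1 kHz, 2.05 kHz, 2.6 kHz, 4.05 kHz}.

1 kHz, 2.05 kHz, 2.6 kHz, 4.05 kHz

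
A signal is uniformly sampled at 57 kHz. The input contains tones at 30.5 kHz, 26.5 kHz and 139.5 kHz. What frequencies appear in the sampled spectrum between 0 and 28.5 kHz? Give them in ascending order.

25.5 kHz, 26.5 kHz

fs/2 = 28.5 kHz.
30.5 kHz > fs/2 = 28.5 kHz, folds to fs − 30.5 kHz = 26.5 kHz.
26.5 kHz ≤ fs/2 = 28.5 kHz, passes unchanged.
139.5 kHz mod fs = 25.5 kHz.
25.5 kHz ≤ fs/2 = 28.5 kHz, appears at 25.5 kHz.
Distinct values: {25.5 kHz, 26.5 kHz}.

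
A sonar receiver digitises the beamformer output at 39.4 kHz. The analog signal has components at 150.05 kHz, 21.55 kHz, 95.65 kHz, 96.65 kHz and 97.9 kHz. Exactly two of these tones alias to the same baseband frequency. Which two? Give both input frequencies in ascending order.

fs/2 = 19.7 kHz.
150.05 kHz mod fs = 31.85 kHz.
31.85 kHz > fs/2 = 19.7 kHz, folds to fs − 31.85 kHz = 7.55 kHz.
21.55 kHz > fs/2 = 19.7 kHz, folds to fs − 21.55 kHz = 17.85 kHz.
95.65 kHz mod fs = 16.85 kHz.
16.85 kHz ≤ fs/2 = 19.7 kHz, appears at 16.85 kHz.
96.65 kHz mod fs = 17.85 kHz.
17.85 kHz ≤ fs/2 = 19.7 kHz, appears at 17.85 kHz.
97.9 kHz mod fs = 19.1 kHz.
19.1 kHz ≤ fs/2 = 19.7 kHz, appears at 19.1 kHz.
21.55 kHz and 96.65 kHz both map to 17.85 kHz.

21.55 kHz, 96.65 kHz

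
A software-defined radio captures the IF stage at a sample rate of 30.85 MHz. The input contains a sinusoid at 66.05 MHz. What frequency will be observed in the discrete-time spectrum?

4.35 MHz

66.05 MHz mod fs = 4.35 MHz.
4.35 MHz ≤ fs/2 = 15.425 MHz, appears at 4.35 MHz.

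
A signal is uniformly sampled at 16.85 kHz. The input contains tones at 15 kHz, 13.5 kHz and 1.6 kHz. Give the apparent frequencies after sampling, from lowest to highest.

1.6 kHz, 1.85 kHz, 3.35 kHz

fs/2 = 8.425 kHz.
15 kHz > fs/2 = 8.425 kHz, folds to fs − 15 kHz = 1.85 kHz.
13.5 kHz > fs/2 = 8.425 kHz, folds to fs − 13.5 kHz = 3.35 kHz.
1.6 kHz ≤ fs/2 = 8.425 kHz, passes unchanged.
Distinct values: {1.6 kHz, 1.85 kHz, 3.35 kHz}.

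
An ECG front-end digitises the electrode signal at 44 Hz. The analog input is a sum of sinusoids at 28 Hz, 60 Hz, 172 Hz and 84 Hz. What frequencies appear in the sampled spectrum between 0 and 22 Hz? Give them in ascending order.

fs/2 = 22 Hz.
28 Hz > fs/2 = 22 Hz, folds to fs − 28 Hz = 16 Hz.
60 Hz mod fs = 16 Hz.
16 Hz ≤ fs/2 = 22 Hz, appears at 16 Hz.
172 Hz mod fs = 40 Hz.
40 Hz > fs/2 = 22 Hz, folds to fs − 40 Hz = 4 Hz.
84 Hz mod fs = 40 Hz.
40 Hz > fs/2 = 22 Hz, folds to fs − 40 Hz = 4 Hz.
Distinct values: {4 Hz, 16 Hz}.

4 Hz, 16 Hz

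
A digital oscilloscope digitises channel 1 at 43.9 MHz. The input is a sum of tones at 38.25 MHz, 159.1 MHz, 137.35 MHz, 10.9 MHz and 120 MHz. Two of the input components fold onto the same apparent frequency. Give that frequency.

fs/2 = 21.95 MHz.
38.25 MHz > fs/2 = 21.95 MHz, folds to fs − 38.25 MHz = 5.65 MHz.
159.1 MHz mod fs = 27.4 MHz.
27.4 MHz > fs/2 = 21.95 MHz, folds to fs − 27.4 MHz = 16.5 MHz.
137.35 MHz mod fs = 5.65 MHz.
5.65 MHz ≤ fs/2 = 21.95 MHz, appears at 5.65 MHz.
10.9 MHz ≤ fs/2 = 21.95 MHz, passes unchanged.
120 MHz mod fs = 32.2 MHz.
32.2 MHz > fs/2 = 21.95 MHz, folds to fs − 32.2 MHz = 11.7 MHz.
38.25 MHz and 137.35 MHz both map to 5.65 MHz.

5.65 MHz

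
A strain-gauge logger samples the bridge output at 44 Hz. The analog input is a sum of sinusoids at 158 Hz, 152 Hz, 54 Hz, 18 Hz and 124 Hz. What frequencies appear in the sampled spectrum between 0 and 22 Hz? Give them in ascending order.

8 Hz, 10 Hz, 18 Hz, 20 Hz

fs/2 = 22 Hz.
158 Hz mod fs = 26 Hz.
26 Hz > fs/2 = 22 Hz, folds to fs − 26 Hz = 18 Hz.
152 Hz mod fs = 20 Hz.
20 Hz ≤ fs/2 = 22 Hz, appears at 20 Hz.
54 Hz mod fs = 10 Hz.
10 Hz ≤ fs/2 = 22 Hz, appears at 10 Hz.
18 Hz ≤ fs/2 = 22 Hz, passes unchanged.
124 Hz mod fs = 36 Hz.
36 Hz > fs/2 = 22 Hz, folds to fs − 36 Hz = 8 Hz.
Distinct values: {8 Hz, 10 Hz, 18 Hz, 20 Hz}.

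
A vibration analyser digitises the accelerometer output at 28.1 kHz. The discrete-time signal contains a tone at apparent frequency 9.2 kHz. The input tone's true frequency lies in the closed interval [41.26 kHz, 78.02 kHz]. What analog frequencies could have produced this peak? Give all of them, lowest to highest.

47 kHz, 65.4 kHz, 75.1 kHz

Frequencies that alias to 9.2 kHz are k·fs ± 9.2 kHz for integer k ≥ 0.
k=0: 9.2 kHz.
k=1: 18.9 kHz, 37.3 kHz.
k=2: 47 kHz, 65.4 kHz.
k=3: 75.1 kHz, 93.5 kHz.
k=4: 103.2 kHz, 121.6 kHz.
Within [41.26 kHz, 78.02 kHz]: 47 kHz, 65.4 kHz, 75.1 kHz.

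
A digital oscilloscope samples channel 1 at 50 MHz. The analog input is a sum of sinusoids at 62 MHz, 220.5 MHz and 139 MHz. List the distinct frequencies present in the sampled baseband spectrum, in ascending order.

fs/2 = 25 MHz.
62 MHz mod fs = 12 MHz.
12 MHz ≤ fs/2 = 25 MHz, appears at 12 MHz.
220.5 MHz mod fs = 20.5 MHz.
20.5 MHz ≤ fs/2 = 25 MHz, appears at 20.5 MHz.
139 MHz mod fs = 39 MHz.
39 MHz > fs/2 = 25 MHz, folds to fs − 39 MHz = 11 MHz.
Distinct values: {11 MHz, 12 MHz, 20.5 MHz}.

11 MHz, 12 MHz, 20.5 MHz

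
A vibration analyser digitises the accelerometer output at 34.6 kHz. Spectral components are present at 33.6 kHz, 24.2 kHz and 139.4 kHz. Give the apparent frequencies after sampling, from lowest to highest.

1 kHz, 10.4 kHz

fs/2 = 17.3 kHz.
33.6 kHz > fs/2 = 17.3 kHz, folds to fs − 33.6 kHz = 1 kHz.
24.2 kHz > fs/2 = 17.3 kHz, folds to fs − 24.2 kHz = 10.4 kHz.
139.4 kHz mod fs = 1 kHz.
1 kHz ≤ fs/2 = 17.3 kHz, appears at 1 kHz.
Distinct values: {1 kHz, 10.4 kHz}.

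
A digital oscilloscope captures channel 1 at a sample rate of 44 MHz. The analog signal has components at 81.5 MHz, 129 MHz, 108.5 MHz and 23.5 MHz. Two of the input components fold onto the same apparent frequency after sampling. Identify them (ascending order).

23.5 MHz, 108.5 MHz

fs/2 = 22 MHz.
81.5 MHz mod fs = 37.5 MHz.
37.5 MHz > fs/2 = 22 MHz, folds to fs − 37.5 MHz = 6.5 MHz.
129 MHz mod fs = 41 MHz.
41 MHz > fs/2 = 22 MHz, folds to fs − 41 MHz = 3 MHz.
108.5 MHz mod fs = 20.5 MHz.
20.5 MHz ≤ fs/2 = 22 MHz, appears at 20.5 MHz.
23.5 MHz > fs/2 = 22 MHz, folds to fs − 23.5 MHz = 20.5 MHz.
23.5 MHz and 108.5 MHz both map to 20.5 MHz.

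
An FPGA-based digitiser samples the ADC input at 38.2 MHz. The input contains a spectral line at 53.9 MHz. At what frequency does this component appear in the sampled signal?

15.7 MHz

53.9 MHz mod fs = 15.7 MHz.
15.7 MHz ≤ fs/2 = 19.1 MHz, appears at 15.7 MHz.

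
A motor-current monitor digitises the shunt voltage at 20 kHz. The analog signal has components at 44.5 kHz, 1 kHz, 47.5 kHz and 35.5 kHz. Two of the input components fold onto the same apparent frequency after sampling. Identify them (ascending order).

fs/2 = 10 kHz.
44.5 kHz mod fs = 4.5 kHz.
4.5 kHz ≤ fs/2 = 10 kHz, appears at 4.5 kHz.
1 kHz ≤ fs/2 = 10 kHz, passes unchanged.
47.5 kHz mod fs = 7.5 kHz.
7.5 kHz ≤ fs/2 = 10 kHz, appears at 7.5 kHz.
35.5 kHz mod fs = 15.5 kHz.
15.5 kHz > fs/2 = 10 kHz, folds to fs − 15.5 kHz = 4.5 kHz.
35.5 kHz and 44.5 kHz both map to 4.5 kHz.

35.5 kHz, 44.5 kHz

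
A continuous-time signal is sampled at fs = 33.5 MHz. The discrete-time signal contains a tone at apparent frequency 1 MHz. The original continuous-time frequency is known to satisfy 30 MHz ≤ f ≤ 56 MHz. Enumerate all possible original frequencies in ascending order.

Frequencies that alias to 1 MHz are k·fs ± 1 MHz for integer k ≥ 0.
k=0: 1 MHz.
k=1: 32.5 MHz, 34.5 MHz.
k=2: 66 MHz, 68 MHz.
Within [30 MHz, 56 MHz]: 32.5 MHz, 34.5 MHz.

32.5 MHz, 34.5 MHz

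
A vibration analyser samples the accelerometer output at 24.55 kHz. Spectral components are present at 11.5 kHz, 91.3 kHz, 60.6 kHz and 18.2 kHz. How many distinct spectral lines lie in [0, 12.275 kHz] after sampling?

3

fs/2 = 12.275 kHz.
11.5 kHz ≤ fs/2 = 12.275 kHz, passes unchanged.
91.3 kHz mod fs = 17.65 kHz.
17.65 kHz > fs/2 = 12.275 kHz, folds to fs − 17.65 kHz = 6.9 kHz.
60.6 kHz mod fs = 11.5 kHz.
11.5 kHz ≤ fs/2 = 12.275 kHz, appears at 11.5 kHz.
18.2 kHz > fs/2 = 12.275 kHz, folds to fs − 18.2 kHz = 6.35 kHz.
Distinct values: {6.35 kHz, 6.9 kHz, 11.5 kHz} → 3.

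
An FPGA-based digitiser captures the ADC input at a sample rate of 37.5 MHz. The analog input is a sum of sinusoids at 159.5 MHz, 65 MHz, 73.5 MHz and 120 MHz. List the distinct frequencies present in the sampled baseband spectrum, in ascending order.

1.5 MHz, 7.5 MHz, 9.5 MHz, 10 MHz

fs/2 = 18.75 MHz.
159.5 MHz mod fs = 9.5 MHz.
9.5 MHz ≤ fs/2 = 18.75 MHz, appears at 9.5 MHz.
65 MHz mod fs = 27.5 MHz.
27.5 MHz > fs/2 = 18.75 MHz, folds to fs − 27.5 MHz = 10 MHz.
73.5 MHz mod fs = 36 MHz.
36 MHz > fs/2 = 18.75 MHz, folds to fs − 36 MHz = 1.5 MHz.
120 MHz mod fs = 7.5 MHz.
7.5 MHz ≤ fs/2 = 18.75 MHz, appears at 7.5 MHz.
Distinct values: {1.5 MHz, 7.5 MHz, 9.5 MHz, 10 MHz}.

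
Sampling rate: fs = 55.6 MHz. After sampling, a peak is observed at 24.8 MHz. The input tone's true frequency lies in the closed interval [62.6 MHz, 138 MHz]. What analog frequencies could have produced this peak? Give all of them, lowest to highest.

80.4 MHz, 86.4 MHz, 136 MHz

Frequencies that alias to 24.8 MHz are k·fs ± 24.8 MHz for integer k ≥ 0.
k=0: 24.8 MHz.
k=1: 30.8 MHz, 80.4 MHz.
k=2: 86.4 MHz, 136 MHz.
k=3: 142 MHz, 191.6 MHz.
Within [62.6 MHz, 138 MHz]: 80.4 MHz, 86.4 MHz, 136 MHz.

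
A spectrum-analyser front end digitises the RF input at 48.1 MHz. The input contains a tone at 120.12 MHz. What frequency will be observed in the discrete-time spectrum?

23.92 MHz

120.12 MHz mod fs = 23.92 MHz.
23.92 MHz ≤ fs/2 = 24.05 MHz, appears at 23.92 MHz.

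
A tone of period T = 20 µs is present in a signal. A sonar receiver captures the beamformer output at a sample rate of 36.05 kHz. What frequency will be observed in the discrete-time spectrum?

13.95 kHz

T = 20 µs → f = 1/T = 50 kHz.
50 kHz mod fs = 13.95 kHz.
13.95 kHz ≤ fs/2 = 18.025 kHz, appears at 13.95 kHz.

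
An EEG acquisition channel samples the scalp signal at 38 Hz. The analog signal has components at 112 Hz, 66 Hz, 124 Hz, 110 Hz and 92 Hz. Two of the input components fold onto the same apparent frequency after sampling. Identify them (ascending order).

66 Hz, 124 Hz

fs/2 = 19 Hz.
112 Hz mod fs = 36 Hz.
36 Hz > fs/2 = 19 Hz, folds to fs − 36 Hz = 2 Hz.
66 Hz mod fs = 28 Hz.
28 Hz > fs/2 = 19 Hz, folds to fs − 28 Hz = 10 Hz.
124 Hz mod fs = 10 Hz.
10 Hz ≤ fs/2 = 19 Hz, appears at 10 Hz.
110 Hz mod fs = 34 Hz.
34 Hz > fs/2 = 19 Hz, folds to fs − 34 Hz = 4 Hz.
92 Hz mod fs = 16 Hz.
16 Hz ≤ fs/2 = 19 Hz, appears at 16 Hz.
66 Hz and 124 Hz both map to 10 Hz.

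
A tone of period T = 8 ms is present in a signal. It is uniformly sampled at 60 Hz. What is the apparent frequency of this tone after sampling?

5 Hz

T = 8 ms → f = 1/T = 125 Hz.
125 Hz mod fs = 5 Hz.
5 Hz ≤ fs/2 = 30 Hz, appears at 5 Hz.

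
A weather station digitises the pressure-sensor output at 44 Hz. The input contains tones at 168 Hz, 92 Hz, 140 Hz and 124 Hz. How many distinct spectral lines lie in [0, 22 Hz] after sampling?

2

fs/2 = 22 Hz.
168 Hz mod fs = 36 Hz.
36 Hz > fs/2 = 22 Hz, folds to fs − 36 Hz = 8 Hz.
92 Hz mod fs = 4 Hz.
4 Hz ≤ fs/2 = 22 Hz, appears at 4 Hz.
140 Hz mod fs = 8 Hz.
8 Hz ≤ fs/2 = 22 Hz, appears at 8 Hz.
124 Hz mod fs = 36 Hz.
36 Hz > fs/2 = 22 Hz, folds to fs − 36 Hz = 8 Hz.
Distinct values: {4 Hz, 8 Hz} → 2.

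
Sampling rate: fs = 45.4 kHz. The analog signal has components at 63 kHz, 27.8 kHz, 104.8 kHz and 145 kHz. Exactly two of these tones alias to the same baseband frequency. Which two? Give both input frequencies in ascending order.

27.8 kHz, 63 kHz

fs/2 = 22.7 kHz.
63 kHz mod fs = 17.6 kHz.
17.6 kHz ≤ fs/2 = 22.7 kHz, appears at 17.6 kHz.
27.8 kHz > fs/2 = 22.7 kHz, folds to fs − 27.8 kHz = 17.6 kHz.
104.8 kHz mod fs = 14 kHz.
14 kHz ≤ fs/2 = 22.7 kHz, appears at 14 kHz.
145 kHz mod fs = 8.8 kHz.
8.8 kHz ≤ fs/2 = 22.7 kHz, appears at 8.8 kHz.
27.8 kHz and 63 kHz both map to 17.6 kHz.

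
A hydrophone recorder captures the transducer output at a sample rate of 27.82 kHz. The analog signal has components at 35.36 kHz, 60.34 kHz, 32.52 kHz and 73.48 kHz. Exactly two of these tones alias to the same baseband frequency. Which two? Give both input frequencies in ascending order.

fs/2 = 13.91 kHz.
35.36 kHz mod fs = 7.54 kHz.
7.54 kHz ≤ fs/2 = 13.91 kHz, appears at 7.54 kHz.
60.34 kHz mod fs = 4.7 kHz.
4.7 kHz ≤ fs/2 = 13.91 kHz, appears at 4.7 kHz.
32.52 kHz mod fs = 4.7 kHz.
4.7 kHz ≤ fs/2 = 13.91 kHz, appears at 4.7 kHz.
73.48 kHz mod fs = 17.84 kHz.
17.84 kHz > fs/2 = 13.91 kHz, folds to fs − 17.84 kHz = 9.98 kHz.
32.52 kHz and 60.34 kHz both map to 4.7 kHz.

32.52 kHz, 60.34 kHz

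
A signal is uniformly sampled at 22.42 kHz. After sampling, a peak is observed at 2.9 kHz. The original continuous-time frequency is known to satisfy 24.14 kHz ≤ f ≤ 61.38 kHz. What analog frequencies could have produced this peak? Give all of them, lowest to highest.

Frequencies that alias to 2.9 kHz are k·fs ± 2.9 kHz for integer k ≥ 0.
k=0: 2.9 kHz.
k=1: 19.52 kHz, 25.32 kHz.
k=2: 41.94 kHz, 47.74 kHz.
k=3: 64.36 kHz, 70.16 kHz.
Within [24.14 kHz, 61.38 kHz]: 25.32 kHz, 41.94 kHz, 47.74 kHz.

25.32 kHz, 41.94 kHz, 47.74 kHz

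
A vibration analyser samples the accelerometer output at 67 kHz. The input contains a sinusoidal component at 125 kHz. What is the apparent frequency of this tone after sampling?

9 kHz

125 kHz mod fs = 58 kHz.
58 kHz > fs/2 = 33.5 kHz, folds to fs − 58 kHz = 9 kHz.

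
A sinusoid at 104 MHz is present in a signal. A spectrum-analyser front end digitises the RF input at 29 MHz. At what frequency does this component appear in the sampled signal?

104 MHz mod fs = 17 MHz.
17 MHz > fs/2 = 14.5 MHz, folds to fs − 17 MHz = 12 MHz.

12 MHz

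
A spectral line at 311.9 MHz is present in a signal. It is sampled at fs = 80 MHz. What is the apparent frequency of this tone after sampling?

311.9 MHz mod fs = 71.9 MHz.
71.9 MHz > fs/2 = 40 MHz, folds to fs − 71.9 MHz = 8.1 MHz.

8.1 MHz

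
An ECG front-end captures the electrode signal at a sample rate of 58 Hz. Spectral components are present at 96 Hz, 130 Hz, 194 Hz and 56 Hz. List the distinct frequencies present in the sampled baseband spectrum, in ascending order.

fs/2 = 29 Hz.
96 Hz mod fs = 38 Hz.
38 Hz > fs/2 = 29 Hz, folds to fs − 38 Hz = 20 Hz.
130 Hz mod fs = 14 Hz.
14 Hz ≤ fs/2 = 29 Hz, appears at 14 Hz.
194 Hz mod fs = 20 Hz.
20 Hz ≤ fs/2 = 29 Hz, appears at 20 Hz.
56 Hz > fs/2 = 29 Hz, folds to fs − 56 Hz = 2 Hz.
Distinct values: {2 Hz, 14 Hz, 20 Hz}.

2 Hz, 14 Hz, 20 Hz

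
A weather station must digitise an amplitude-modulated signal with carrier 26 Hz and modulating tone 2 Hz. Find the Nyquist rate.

AM sidebands sit at fc ± fm = 24 Hz and 28 Hz.
Highest-frequency component: 28 Hz.
Nyquist rate = 2 × 28 Hz = 56 Hz.

56 Hz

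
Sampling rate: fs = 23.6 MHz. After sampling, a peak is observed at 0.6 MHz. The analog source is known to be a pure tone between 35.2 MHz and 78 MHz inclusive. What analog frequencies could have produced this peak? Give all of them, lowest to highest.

46.6 MHz, 47.8 MHz, 70.2 MHz, 71.4 MHz

Frequencies that alias to 0.6 MHz are k·fs ± 0.6 MHz for integer k ≥ 0.
k=0: 0.6 MHz.
k=1: 23 MHz, 24.2 MHz.
k=2: 46.6 MHz, 47.8 MHz.
k=3: 70.2 MHz, 71.4 MHz.
k=4: 93.8 MHz, 95 MHz.
Within [35.2 MHz, 78 MHz]: 46.6 MHz, 47.8 MHz, 70.2 MHz, 71.4 MHz.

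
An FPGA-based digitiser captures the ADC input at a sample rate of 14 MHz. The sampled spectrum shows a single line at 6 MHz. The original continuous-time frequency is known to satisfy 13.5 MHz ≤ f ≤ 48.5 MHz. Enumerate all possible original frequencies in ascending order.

Frequencies that alias to 6 MHz are k·fs ± 6 MHz for integer k ≥ 0.
k=0: 6 MHz.
k=1: 8 MHz, 20 MHz.
k=2: 22 MHz, 34 MHz.
k=3: 36 MHz, 48 MHz.
k=4: 50 MHz, 62 MHz.
Within [13.5 MHz, 48.5 MHz]: 20 MHz, 22 MHz, 34 MHz, 36 MHz, 48 MHz.

20 MHz, 22 MHz, 34 MHz, 36 MHz, 48 MHz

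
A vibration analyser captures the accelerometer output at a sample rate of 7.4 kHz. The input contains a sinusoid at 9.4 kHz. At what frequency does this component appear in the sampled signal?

2 kHz

9.4 kHz mod fs = 2 kHz.
2 kHz ≤ fs/2 = 3.7 kHz, appears at 2 kHz.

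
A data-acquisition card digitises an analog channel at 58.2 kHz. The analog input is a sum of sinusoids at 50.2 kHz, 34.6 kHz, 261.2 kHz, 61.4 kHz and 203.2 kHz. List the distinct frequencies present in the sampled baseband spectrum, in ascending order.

fs/2 = 29.1 kHz.
50.2 kHz > fs/2 = 29.1 kHz, folds to fs − 50.2 kHz = 8 kHz.
34.6 kHz > fs/2 = 29.1 kHz, folds to fs − 34.6 kHz = 23.6 kHz.
261.2 kHz mod fs = 28.4 kHz.
28.4 kHz ≤ fs/2 = 29.1 kHz, appears at 28.4 kHz.
61.4 kHz mod fs = 3.2 kHz.
3.2 kHz ≤ fs/2 = 29.1 kHz, appears at 3.2 kHz.
203.2 kHz mod fs = 28.6 kHz.
28.6 kHz ≤ fs/2 = 29.1 kHz, appears at 28.6 kHz.
Distinct values: {3.2 kHz, 8 kHz, 23.6 kHz, 28.4 kHz, 28.6 kHz}.

3.2 kHz, 8 kHz, 23.6 kHz, 28.4 kHz, 28.6 kHz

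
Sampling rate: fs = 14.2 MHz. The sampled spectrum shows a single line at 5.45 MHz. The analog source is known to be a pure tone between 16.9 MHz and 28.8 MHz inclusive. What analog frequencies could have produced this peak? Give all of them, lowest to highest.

Frequencies that alias to 5.45 MHz are k·fs ± 5.45 MHz for integer k ≥ 0.
k=0: 5.45 MHz.
k=1: 8.75 MHz, 19.65 MHz.
k=2: 22.95 MHz, 33.85 MHz.
k=3: 37.15 MHz, 48.05 MHz.
Within [16.9 MHz, 28.8 MHz]: 19.65 MHz, 22.95 MHz.

19.65 MHz, 22.95 MHz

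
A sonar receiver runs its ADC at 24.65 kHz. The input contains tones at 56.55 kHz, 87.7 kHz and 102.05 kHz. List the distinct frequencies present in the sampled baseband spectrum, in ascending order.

3.45 kHz, 7.25 kHz, 10.9 kHz

fs/2 = 12.325 kHz.
56.55 kHz mod fs = 7.25 kHz.
7.25 kHz ≤ fs/2 = 12.325 kHz, appears at 7.25 kHz.
87.7 kHz mod fs = 13.75 kHz.
13.75 kHz > fs/2 = 12.325 kHz, folds to fs − 13.75 kHz = 10.9 kHz.
102.05 kHz mod fs = 3.45 kHz.
3.45 kHz ≤ fs/2 = 12.325 kHz, appears at 3.45 kHz.
Distinct values: {3.45 kHz, 7.25 kHz, 10.9 kHz}.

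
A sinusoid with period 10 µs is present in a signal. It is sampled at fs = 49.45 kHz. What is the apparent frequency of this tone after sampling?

1.1 kHz

T = 10 µs → f = 1/T = 100 kHz.
100 kHz mod fs = 1.1 kHz.
1.1 kHz ≤ fs/2 = 24.725 kHz, appears at 1.1 kHz.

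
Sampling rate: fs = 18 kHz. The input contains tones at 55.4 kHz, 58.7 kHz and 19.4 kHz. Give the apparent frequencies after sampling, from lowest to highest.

1.4 kHz, 4.7 kHz

fs/2 = 9 kHz.
55.4 kHz mod fs = 1.4 kHz.
1.4 kHz ≤ fs/2 = 9 kHz, appears at 1.4 kHz.
58.7 kHz mod fs = 4.7 kHz.
4.7 kHz ≤ fs/2 = 9 kHz, appears at 4.7 kHz.
19.4 kHz mod fs = 1.4 kHz.
1.4 kHz ≤ fs/2 = 9 kHz, appears at 1.4 kHz.
Distinct values: {1.4 kHz, 4.7 kHz}.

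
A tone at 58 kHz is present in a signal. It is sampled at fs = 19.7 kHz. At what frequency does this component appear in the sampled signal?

1.1 kHz

58 kHz mod fs = 18.6 kHz.
18.6 kHz > fs/2 = 9.85 kHz, folds to fs − 18.6 kHz = 1.1 kHz.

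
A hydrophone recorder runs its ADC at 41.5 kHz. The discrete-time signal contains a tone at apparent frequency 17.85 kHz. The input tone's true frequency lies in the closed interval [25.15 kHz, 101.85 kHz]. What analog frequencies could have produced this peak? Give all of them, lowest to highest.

Frequencies that alias to 17.85 kHz are k·fs ± 17.85 kHz for integer k ≥ 0.
k=0: 17.85 kHz.
k=1: 23.65 kHz, 59.35 kHz.
k=2: 65.15 kHz, 100.85 kHz.
k=3: 106.65 kHz, 142.35 kHz.
Within [25.15 kHz, 101.85 kHz]: 59.35 kHz, 65.15 kHz, 100.85 kHz.

59.35 kHz, 65.15 kHz, 100.85 kHz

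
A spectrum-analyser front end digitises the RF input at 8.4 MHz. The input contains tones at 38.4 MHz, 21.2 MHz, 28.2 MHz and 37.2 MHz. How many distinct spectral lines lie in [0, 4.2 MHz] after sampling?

3

fs/2 = 4.2 MHz.
38.4 MHz mod fs = 4.8 MHz.
4.8 MHz > fs/2 = 4.2 MHz, folds to fs − 4.8 MHz = 3.6 MHz.
21.2 MHz mod fs = 4.4 MHz.
4.4 MHz > fs/2 = 4.2 MHz, folds to fs − 4.4 MHz = 4 MHz.
28.2 MHz mod fs = 3 MHz.
3 MHz ≤ fs/2 = 4.2 MHz, appears at 3 MHz.
37.2 MHz mod fs = 3.6 MHz.
3.6 MHz ≤ fs/2 = 4.2 MHz, appears at 3.6 MHz.
Distinct values: {3 MHz, 3.6 MHz, 4 MHz} → 3.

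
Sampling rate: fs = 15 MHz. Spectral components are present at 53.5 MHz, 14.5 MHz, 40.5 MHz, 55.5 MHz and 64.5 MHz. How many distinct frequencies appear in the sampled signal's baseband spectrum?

3

fs/2 = 7.5 MHz.
53.5 MHz mod fs = 8.5 MHz.
8.5 MHz > fs/2 = 7.5 MHz, folds to fs − 8.5 MHz = 6.5 MHz.
14.5 MHz > fs/2 = 7.5 MHz, folds to fs − 14.5 MHz = 0.5 MHz.
40.5 MHz mod fs = 10.5 MHz.
10.5 MHz > fs/2 = 7.5 MHz, folds to fs − 10.5 MHz = 4.5 MHz.
55.5 MHz mod fs = 10.5 MHz.
10.5 MHz > fs/2 = 7.5 MHz, folds to fs − 10.5 MHz = 4.5 MHz.
64.5 MHz mod fs = 4.5 MHz.
4.5 MHz ≤ fs/2 = 7.5 MHz, appears at 4.5 MHz.
Distinct values: {0.5 MHz, 4.5 MHz, 6.5 MHz} → 3.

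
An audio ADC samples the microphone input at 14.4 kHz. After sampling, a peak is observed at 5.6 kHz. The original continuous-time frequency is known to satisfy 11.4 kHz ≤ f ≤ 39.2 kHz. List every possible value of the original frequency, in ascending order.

20 kHz, 23.2 kHz, 34.4 kHz, 37.6 kHz

Frequencies that alias to 5.6 kHz are k·fs ± 5.6 kHz for integer k ≥ 0.
k=0: 5.6 kHz.
k=1: 8.8 kHz, 20 kHz.
k=2: 23.2 kHz, 34.4 kHz.
k=3: 37.6 kHz, 48.8 kHz.
k=4: 52 kHz, 63.2 kHz.
Within [11.4 kHz, 39.2 kHz]: 20 kHz, 23.2 kHz, 34.4 kHz, 37.6 kHz.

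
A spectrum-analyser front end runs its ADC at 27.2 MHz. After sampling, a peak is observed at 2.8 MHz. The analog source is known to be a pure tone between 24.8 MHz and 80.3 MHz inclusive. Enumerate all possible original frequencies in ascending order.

Frequencies that alias to 2.8 MHz are k·fs ± 2.8 MHz for integer k ≥ 0.
k=0: 2.8 MHz.
k=1: 24.4 MHz, 30 MHz.
k=2: 51.6 MHz, 57.2 MHz.
k=3: 78.8 MHz, 84.4 MHz.
k=4: 106 MHz, 111.6 MHz.
Within [24.8 MHz, 80.3 MHz]: 30 MHz, 51.6 MHz, 57.2 MHz, 78.8 MHz.

30 MHz, 51.6 MHz, 57.2 MHz, 78.8 MHz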